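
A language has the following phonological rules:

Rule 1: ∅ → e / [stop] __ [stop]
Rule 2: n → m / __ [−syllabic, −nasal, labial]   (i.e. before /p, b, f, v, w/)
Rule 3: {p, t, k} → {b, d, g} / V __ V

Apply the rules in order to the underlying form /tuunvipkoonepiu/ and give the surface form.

Rule 1 (stop-cluster e-epenthesis): /p/ and /k/ form a stop–stop cluster, so [e] is inserted between them. /tuunvipkoonepiu/ → tuunvipekoonepiu.
Rule 2 (nasal place assimilation): /n/ precedes the labial consonant /v/, so it assimilates in place to [m]. /tuunvipekoonepiu/ → tuumvipekoonepiu.
Rule 3 (intervocalic voicing): /p/ is a voiceless stop between vowels /i/ and /e/, so it voices to [b]. /k/ is a voiceless stop between vowels /e/ and /o/, so it voices to [g]. /p/ is a voiceless stop between vowels /e/ and /i/, so it voices to [b]. /tuumvipekoonepiu/ → tuumvibegoonebiu.

tuumvibegoonebiu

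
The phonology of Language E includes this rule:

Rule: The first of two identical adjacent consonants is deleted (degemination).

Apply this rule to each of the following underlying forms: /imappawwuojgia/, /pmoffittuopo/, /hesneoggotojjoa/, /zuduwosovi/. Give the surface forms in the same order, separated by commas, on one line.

imapawuojgia, pmofituopo, hesneogotojoa, zuduwosovi

/imappawwuojgia/: /pp/ is a geminate; the first /p/ deletes. /ww/ is a geminate; the first /w/ deletes. → [imapawuojgia].
/pmoffittuopo/: /ff/ is a geminate; the first /f/ deletes. /tt/ is a geminate; the first /t/ deletes. → [pmofituopo].
/hesneoggotojjoa/: /gg/ is a geminate; the first /g/ deletes. /jj/ is a geminate; the first /j/ deletes. → [hesneogotojoa].
/zuduwosovi/: the rule's environment is not met; surfaces unchanged as [zuduwosovi].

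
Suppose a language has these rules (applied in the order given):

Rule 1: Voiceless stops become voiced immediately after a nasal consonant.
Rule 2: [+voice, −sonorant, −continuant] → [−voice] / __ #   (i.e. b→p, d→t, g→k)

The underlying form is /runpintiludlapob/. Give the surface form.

runbindiludlapop

Rule 1 (post-nasal voicing): /p/ is a voiceless stop immediately after the nasal /n/, so it voices to [b]. /t/ is a voiceless stop immediately after the nasal /n/, so it voices to [d]. /runpintiludlapob/ → runbindiludlapob.
Rule 2 (final devoicing): /b/ is a voiced stop in word-final position, so it devoices to [p]. /runbindiludlapob/ → runbindiludlapop.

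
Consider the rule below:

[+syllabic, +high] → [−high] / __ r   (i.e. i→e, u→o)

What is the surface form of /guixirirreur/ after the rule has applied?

/i/ is a high vowel immediately before /r/, so it lowers to [e].
/i/ is a high vowel immediately before /r/, so it lowers to [e].
/u/ is a high vowel immediately before /r/, so it lowers to [o].
The other instances of /u/, /i/ do not occur in the required environment and remain unchanged.
Surface form: [guixererreor].

guixererreor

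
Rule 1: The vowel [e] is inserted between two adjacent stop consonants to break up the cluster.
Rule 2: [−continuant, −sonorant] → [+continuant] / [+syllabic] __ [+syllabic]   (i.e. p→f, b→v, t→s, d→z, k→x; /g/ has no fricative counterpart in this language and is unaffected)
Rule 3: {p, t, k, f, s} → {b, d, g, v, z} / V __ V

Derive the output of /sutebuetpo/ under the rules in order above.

suzevuezevo

Rule 1 (stop-cluster e-epenthesis): /t/ and /p/ form a stop–stop cluster, so [e] is inserted between them. /sutebuetpo/ → sutebuetepo.
Rule 2 (intervocalic spirantization): /t/ is a stop between vowels /u/ and /e/, so it spirantizes to the fricative [s]. /b/ is a stop between vowels /e/ and /u/, so it spirantizes to the fricative [v]. /t/ is a stop between vowels /e/ and /e/, so it spirantizes to the fricative [s]. /p/ is a stop between vowels /e/ and /o/, so it spirantizes to the fricative [f]. /sutebuetepo/ → susevuesefo.
Rule 3 (intervocalic voicing): /s/ is a voiceless obstruent between vowels /u/ and /e/, so it voices to [z]. /s/ is a voiceless obstruent between vowels /e/ and /e/, so it voices to [z]. /f/ is a voiceless obstruent between vowels /e/ and /o/, so it voices to [v]. /susevuesefo/ → suzevuezevo.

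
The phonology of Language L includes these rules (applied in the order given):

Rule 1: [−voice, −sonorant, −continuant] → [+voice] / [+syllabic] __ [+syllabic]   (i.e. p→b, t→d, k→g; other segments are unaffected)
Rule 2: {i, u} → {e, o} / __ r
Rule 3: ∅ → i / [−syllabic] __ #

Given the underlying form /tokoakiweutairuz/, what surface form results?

togoagiweudaeruzi

Rule 1 (intervocalic voicing): /k/ is a voiceless stop between vowels /o/ and /o/, so it voices to [g]. /k/ is a voiceless stop between vowels /a/ and /i/, so it voices to [g]. /t/ is a voiceless stop between vowels /u/ and /a/, so it voices to [d]. /tokoakiweutairuz/ → togoagiweudairuz.
Rule 2 (pre-rhotic lowering): /i/ is a high vowel immediately before /r/, so it lowers to [e]. /togoagiweudairuz/ → togoagiweudaeruz.
Rule 3 (final i-epenthesis): the form ends in the consonant /z/, so [i] is inserted word-finally. /togoagiweudaeruz/ → togoagiweudaeruzi.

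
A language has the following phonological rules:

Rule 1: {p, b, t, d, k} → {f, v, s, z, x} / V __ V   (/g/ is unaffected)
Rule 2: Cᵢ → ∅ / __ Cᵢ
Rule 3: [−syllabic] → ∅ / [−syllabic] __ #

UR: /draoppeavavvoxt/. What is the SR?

Rule 1 (intervocalic spirantization): no segment meets the environment; /draoppeavavvoxt/ is unchanged.
Rule 2 (degemination): /pp/ is a geminate; the first /p/ deletes. /vv/ is a geminate; the first /v/ deletes. /draoppeavavvoxt/ → draopeavavoxt.
Rule 3 (final cluster simplification): /t/ is the second consonant of a word-final cluster /xt/, so it deletes. /draopeavavoxt/ → draopeavavox.

draopeavavox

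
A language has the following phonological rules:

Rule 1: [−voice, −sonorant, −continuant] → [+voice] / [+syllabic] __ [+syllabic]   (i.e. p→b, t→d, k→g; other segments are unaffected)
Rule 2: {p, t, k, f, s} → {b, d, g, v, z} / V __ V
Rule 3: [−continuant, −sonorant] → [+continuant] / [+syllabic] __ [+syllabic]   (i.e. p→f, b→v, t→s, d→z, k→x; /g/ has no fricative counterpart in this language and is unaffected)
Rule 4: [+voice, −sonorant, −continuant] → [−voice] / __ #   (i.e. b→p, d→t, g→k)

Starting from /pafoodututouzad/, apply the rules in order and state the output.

pavoozuzuzouzat

Rule 1 (intervocalic voicing): /t/ is a voiceless stop between vowels /u/ and /u/, so it voices to [d]. /t/ is a voiceless stop between vowels /u/ and /o/, so it voices to [d]. /pafoodututouzad/ → pafoodududouzad.
Rule 2 (intervocalic voicing): /f/ is a voiceless obstruent between vowels /a/ and /o/, so it voices to [v]. /pafoodududouzad/ → pavoodududouzad.
Rule 3 (intervocalic spirantization): /d/ is a stop between vowels /o/ and /u/, so it spirantizes to the fricative [z]. /d/ is a stop between vowels /u/ and /u/, so it spirantizes to the fricative [z]. /d/ is a stop between vowels /u/ and /o/, so it spirantizes to the fricative [z]. /pavoodududouzad/ → pavoozuzuzouzad.
Rule 4 (final devoicing): /d/ is a voiced stop in word-final position, so it devoices to [t]. /pavoozuzuzouzad/ → pavoozuzuzouzat.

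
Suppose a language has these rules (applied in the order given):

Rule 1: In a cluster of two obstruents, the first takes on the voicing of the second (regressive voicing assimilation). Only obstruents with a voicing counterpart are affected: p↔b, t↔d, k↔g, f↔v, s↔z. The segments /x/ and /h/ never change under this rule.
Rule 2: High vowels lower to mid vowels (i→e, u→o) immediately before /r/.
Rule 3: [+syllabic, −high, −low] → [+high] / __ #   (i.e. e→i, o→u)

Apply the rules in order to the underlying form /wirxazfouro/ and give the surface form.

werxasfooru

Rule 1 (regressive voicing assimilation): /z/ precedes the voiceless obstruent /f/, so it devoices to [s] by assimilation. /wirxazfouro/ → wirxasfouro.
Rule 2 (pre-rhotic lowering): /i/ is a high vowel immediately before /r/, so it lowers to [e]. /u/ is a high vowel immediately before /r/, so it lowers to [o]. /wirxasfouro/ → werxasfooro.
Rule 3 (final vowel raising): /o/ is a mid vowel in word-final position, so it raises to [u]. /werxasfooro/ → werxasfooru.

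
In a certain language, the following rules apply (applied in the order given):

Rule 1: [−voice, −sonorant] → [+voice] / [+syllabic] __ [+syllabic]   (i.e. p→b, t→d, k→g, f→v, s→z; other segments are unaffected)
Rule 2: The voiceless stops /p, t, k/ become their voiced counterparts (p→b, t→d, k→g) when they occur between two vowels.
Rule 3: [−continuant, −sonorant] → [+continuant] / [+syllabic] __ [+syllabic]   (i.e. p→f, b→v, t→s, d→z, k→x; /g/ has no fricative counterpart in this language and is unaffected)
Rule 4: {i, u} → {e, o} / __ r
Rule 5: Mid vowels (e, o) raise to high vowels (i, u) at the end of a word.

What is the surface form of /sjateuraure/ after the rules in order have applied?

sjazeoraori

Rule 1 (intervocalic voicing): /t/ is a voiceless obstruent between vowels /a/ and /e/, so it voices to [d]. /sjateuraure/ → sjadeuraure.
Rule 2 (intervocalic voicing): no segment meets the environment; /sjadeuraure/ is unchanged.
Rule 3 (intervocalic spirantization): /d/ is a stop between vowels /a/ and /e/, so it spirantizes to the fricative [z]. /sjadeuraure/ → sjazeuraure.
Rule 4 (pre-rhotic lowering): /u/ is a high vowel immediately before /r/, so it lowers to [o]. /u/ is a high vowel immediately before /r/, so it lowers to [o]. /sjazeuraure/ → sjazeoraore.
Rule 5 (final vowel raising): /e/ is a mid vowel in word-final position, so it raises to [i]. /sjazeoraore/ → sjazeoraori.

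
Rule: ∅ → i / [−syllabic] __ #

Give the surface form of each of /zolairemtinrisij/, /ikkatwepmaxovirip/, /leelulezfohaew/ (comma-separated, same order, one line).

zolairemtinrisiji, ikkatwepmaxoviripi, leelulezfohaewi

/zolairemtinrisij/: the form ends in the consonant /j/, so [i] is inserted word-finally. → [zolairemtinrisiji].
/ikkatwepmaxovirip/: the form ends in the consonant /p/, so [i] is inserted word-finally. → [ikkatwepmaxoviripi].
/leelulezfohaew/: the form ends in the consonant /w/, so [i] is inserted word-finally. → [leelulezfohaewi].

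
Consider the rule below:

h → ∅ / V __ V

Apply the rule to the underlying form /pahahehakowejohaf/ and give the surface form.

paaeakowejoaf

/h/ occurs between vowels /a/ and /a/, so it deletes.
/h/ occurs between vowels /a/ and /e/, so it deletes.
/h/ occurs between vowels /e/ and /a/, so it deletes.
/h/ occurs between vowels /o/ and /a/, so it deletes.
Surface form: [paaeakowejoaf].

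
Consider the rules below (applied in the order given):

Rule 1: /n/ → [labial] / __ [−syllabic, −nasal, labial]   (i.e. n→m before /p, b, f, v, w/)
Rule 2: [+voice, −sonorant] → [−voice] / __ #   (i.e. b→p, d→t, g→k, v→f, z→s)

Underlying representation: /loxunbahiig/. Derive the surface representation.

loxumbahiik

Rule 1 (nasal place assimilation): /n/ precedes the labial consonant /b/, so it assimilates in place to [m]. /loxunbahiig/ → loxumbahiig.
Rule 2 (final devoicing): /g/ is a voiced obstruent in word-final position, so it devoices to [k]. /loxumbahiig/ → loxumbahiik.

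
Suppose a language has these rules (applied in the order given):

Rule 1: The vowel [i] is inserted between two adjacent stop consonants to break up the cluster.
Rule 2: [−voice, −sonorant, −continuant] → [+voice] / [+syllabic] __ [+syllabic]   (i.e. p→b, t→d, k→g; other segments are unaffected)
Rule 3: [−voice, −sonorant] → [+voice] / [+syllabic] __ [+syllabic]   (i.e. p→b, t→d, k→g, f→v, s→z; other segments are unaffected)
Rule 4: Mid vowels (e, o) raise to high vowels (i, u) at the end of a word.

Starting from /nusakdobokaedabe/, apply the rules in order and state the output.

Rule 1 (stop-cluster i-epenthesis): /k/ and /d/ form a stop–stop cluster, so [i] is inserted between them. /nusakdobokaedabe/ → nusakidobokaedabe.
Rule 2 (intervocalic voicing): /k/ is a voiceless stop between vowels /a/ and /i/, so it voices to [g]. /k/ is a voiceless stop between vowels /o/ and /a/, so it voices to [g]. /nusakidobokaedabe/ → nusagidobogaedabe.
Rule 3 (intervocalic voicing): /s/ is a voiceless obstruent between vowels /u/ and /a/, so it voices to [z]. /nusagidobogaedabe/ → nuzagidobogaedabe.
Rule 4 (final vowel raising): /e/ is a mid vowel in word-final position, so it raises to [i]. /nuzagidobogaedabe/ → nuzagidobogaedabi.

nuzagidobogaedabi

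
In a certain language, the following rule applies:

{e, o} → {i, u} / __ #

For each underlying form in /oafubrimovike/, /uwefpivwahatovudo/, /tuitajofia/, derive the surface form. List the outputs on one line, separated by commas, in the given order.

oafubrimoviki, uwefpivwahatovudu, tuitajofia

/oafubrimovike/: /e/ is a mid vowel in word-final position, so it raises to [i]. → [oafubrimoviki].
/uwefpivwahatovudo/: /o/ is a mid vowel in word-final position, so it raises to [u]. → [uwefpivwahatovudu].
/tuitajofia/: the rule's environment is not met; surfaces unchanged as [tuitajofia].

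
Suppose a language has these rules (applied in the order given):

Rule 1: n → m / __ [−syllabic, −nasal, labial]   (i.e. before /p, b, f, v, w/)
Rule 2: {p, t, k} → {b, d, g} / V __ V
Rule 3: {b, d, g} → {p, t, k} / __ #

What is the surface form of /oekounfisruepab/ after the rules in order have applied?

Rule 1 (nasal place assimilation): /n/ precedes the labial consonant /f/, so it assimilates in place to [m]. /oekounfisruepab/ → oekoumfisruepab.
Rule 2 (intervocalic voicing): /k/ is a voiceless stop between vowels /e/ and /o/, so it voices to [g]. /p/ is a voiceless stop between vowels /e/ and /a/, so it voices to [b]. /oekoumfisruepab/ → oegoumfisruebab.
Rule 3 (final devoicing): /b/ is a voiced stop in word-final position, so it devoices to [p]. /oegoumfisruebab/ → oegoumfisruebap.

oegoumfisruebap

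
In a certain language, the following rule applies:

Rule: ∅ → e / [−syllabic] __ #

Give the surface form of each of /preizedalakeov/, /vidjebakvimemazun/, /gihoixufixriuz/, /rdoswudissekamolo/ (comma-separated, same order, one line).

/preizedalakeov/: the form ends in the consonant /v/, so [e] is inserted word-finally. → [preizedalakeove].
/vidjebakvimemazun/: the form ends in the consonant /n/, so [e] is inserted word-finally. → [vidjebakvimemazune].
/gihoixufixriuz/: the form ends in the consonant /z/, so [e] is inserted word-finally. → [gihoixufixriuze].
/rdoswudissekamolo/: the rule's environment is not met; surfaces unchanged as [rdoswudissekamolo].

preizedalakeove, vidjebakvimemazune, gihoixufixriuze, rdoswudissekamolo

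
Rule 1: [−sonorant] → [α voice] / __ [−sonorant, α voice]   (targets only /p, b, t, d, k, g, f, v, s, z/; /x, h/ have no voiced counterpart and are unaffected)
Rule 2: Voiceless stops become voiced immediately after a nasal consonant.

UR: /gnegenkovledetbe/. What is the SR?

Rule 1 (regressive voicing assimilation): /t/ precedes the voiced obstruent /b/, so it voices to [d] by assimilation. /gnegenkovledetbe/ → gnegenkovlededbe.
Rule 2 (post-nasal voicing): /k/ is a voiceless stop immediately after the nasal /n/, so it voices to [g]. /gnegenkovlededbe/ → gnegengovlededbe.

gnegengovlededbe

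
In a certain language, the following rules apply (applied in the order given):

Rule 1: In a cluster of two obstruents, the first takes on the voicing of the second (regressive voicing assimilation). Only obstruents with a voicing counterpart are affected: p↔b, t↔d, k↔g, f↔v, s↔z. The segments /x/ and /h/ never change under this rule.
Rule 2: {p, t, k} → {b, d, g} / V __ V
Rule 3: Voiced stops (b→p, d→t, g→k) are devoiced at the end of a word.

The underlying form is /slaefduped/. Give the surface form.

Rule 1 (regressive voicing assimilation): /f/ precedes the voiced obstruent /d/, so it voices to [v] by assimilation. /slaefduped/ → slaevduped.
Rule 2 (intervocalic voicing): /p/ is a voiceless stop between vowels /u/ and /e/, so it voices to [b]. /slaevduped/ → slaevdubed.
Rule 3 (final devoicing): /d/ is a voiced stop in word-final position, so it devoices to [t]. /slaevdubed/ → slaevdubet.

slaevdubet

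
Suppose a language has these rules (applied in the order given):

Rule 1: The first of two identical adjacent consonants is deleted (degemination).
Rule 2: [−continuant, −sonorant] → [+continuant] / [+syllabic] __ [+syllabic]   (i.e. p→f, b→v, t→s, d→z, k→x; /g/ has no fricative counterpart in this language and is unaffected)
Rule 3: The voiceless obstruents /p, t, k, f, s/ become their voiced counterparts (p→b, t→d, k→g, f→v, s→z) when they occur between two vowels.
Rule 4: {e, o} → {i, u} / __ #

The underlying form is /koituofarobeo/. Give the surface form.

koizuovaroveu

Rule 1 (degemination): no segment meets the environment; /koituofarobeo/ is unchanged.
Rule 2 (intervocalic spirantization): /t/ is a stop between vowels /i/ and /u/, so it spirantizes to the fricative [s]. /b/ is a stop between vowels /o/ and /e/, so it spirantizes to the fricative [v]. /koituofarobeo/ → koisuofaroveo.
Rule 3 (intervocalic voicing): /s/ is a voiceless obstruent between vowels /i/ and /u/, so it voices to [z]. /f/ is a voiceless obstruent between vowels /o/ and /a/, so it voices to [v]. /koisuofaroveo/ → koizuovaroveo.
Rule 4 (final vowel raising): /o/ is a mid vowel in word-final position, so it raises to [u]. /koizuovaroveo/ → koizuovaroveu.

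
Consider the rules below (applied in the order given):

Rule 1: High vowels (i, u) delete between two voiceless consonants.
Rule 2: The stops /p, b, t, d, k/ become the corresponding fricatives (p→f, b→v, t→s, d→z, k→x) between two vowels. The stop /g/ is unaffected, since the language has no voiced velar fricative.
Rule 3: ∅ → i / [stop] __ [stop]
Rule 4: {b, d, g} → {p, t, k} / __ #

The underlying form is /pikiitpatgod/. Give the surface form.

pikiitipatigot

Rule 1 (high vowel syncope): /i/ is a high vowel flanked by voiceless consonants /p/ and /k/, so it deletes. /pikiitpatgod/ → pkiitpatgod.
Rule 2 (intervocalic spirantization): no segment meets the environment; /pkiitpatgod/ is unchanged.
Rule 3 (stop-cluster i-epenthesis): /p/ and /k/ form a stop–stop cluster, so [i] is inserted between them. /t/ and /p/ form a stop–stop cluster, so [i] is inserted between them. /t/ and /g/ form a stop–stop cluster, so [i] is inserted between them. /pkiitpatgod/ → pikiitipatigod.
Rule 4 (final devoicing): /d/ is a voiced stop in word-final position, so it devoices to [t]. /pikiitipatigod/ → pikiitipatigot.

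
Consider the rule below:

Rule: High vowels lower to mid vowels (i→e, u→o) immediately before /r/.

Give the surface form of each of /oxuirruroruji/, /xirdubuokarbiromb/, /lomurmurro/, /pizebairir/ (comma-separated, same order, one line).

oxuerrororuji, xerdubuokarberomb, lomormorro, pizebaerer

/oxuirruroruji/: /i/ is a high vowel immediately before /r/, so it lowers to [e]. /u/ is a high vowel immediately before /r/, so it lowers to [o]. → [oxuerrororuji].
/xirdubuokarbiromb/: /i/ is a high vowel immediately before /r/, so it lowers to [e]. /i/ is a high vowel immediately before /r/, so it lowers to [e]. → [xerdubuokarberomb].
/lomurmurro/: /u/ is a high vowel immediately before /r/, so it lowers to [o]. /u/ is a high vowel immediately before /r/, so it lowers to [o]. → [lomormorro].
/pizebairir/: /i/ is a high vowel immediately before /r/, so it lowers to [e]. /i/ is a high vowel immediately before /r/, so it lowers to [e]. → [pizebaerer].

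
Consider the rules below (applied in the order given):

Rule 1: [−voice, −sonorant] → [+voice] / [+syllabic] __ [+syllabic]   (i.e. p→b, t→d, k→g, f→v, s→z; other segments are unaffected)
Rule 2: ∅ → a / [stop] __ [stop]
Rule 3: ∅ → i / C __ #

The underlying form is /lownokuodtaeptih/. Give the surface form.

Rule 1 (intervocalic voicing): /k/ is a voiceless obstruent between vowels /o/ and /u/, so it voices to [g]. /lownokuodtaeptih/ → lownoguodtaeptih.
Rule 2 (stop-cluster a-epenthesis): /d/ and /t/ form a stop–stop cluster, so [a] is inserted between them. /p/ and /t/ form a stop–stop cluster, so [a] is inserted between them. /lownoguodtaeptih/ → lownoguodataepatih.
Rule 3 (final i-epenthesis): the form ends in the consonant /h/, so [i] is inserted word-finally. /lownoguodataepatih/ → lownoguodataepatihi.

lownoguodataepatihi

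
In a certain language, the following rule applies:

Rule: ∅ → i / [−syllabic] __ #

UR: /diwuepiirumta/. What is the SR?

No segment of /diwuepiirumta/ meets the structural description of the rule, so the form surfaces unchanged.

diwuepiirumta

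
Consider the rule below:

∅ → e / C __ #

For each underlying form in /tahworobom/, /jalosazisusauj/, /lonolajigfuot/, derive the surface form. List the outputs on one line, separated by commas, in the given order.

/tahworobom/: the form ends in the consonant /m/, so [e] is inserted word-finally. → [tahworobome].
/jalosazisusauj/: the form ends in the consonant /j/, so [e] is inserted word-finally. → [jalosazisusauje].
/lonolajigfuot/: the form ends in the consonant /t/, so [e] is inserted word-finally. → [lonolajigfuote].

tahworobome, jalosazisusauje, lonolajigfuote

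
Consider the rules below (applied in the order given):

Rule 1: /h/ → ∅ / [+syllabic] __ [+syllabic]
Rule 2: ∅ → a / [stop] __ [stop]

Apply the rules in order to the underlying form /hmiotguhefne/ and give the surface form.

Rule 1 (intervocalic h-deletion): /h/ occurs between vowels /u/ and /e/, so it deletes. /hmiotguhefne/ → hmiotguefne.
Rule 2 (stop-cluster a-epenthesis): /t/ and /g/ form a stop–stop cluster, so [a] is inserted between them. /hmiotguefne/ → hmiotaguefne.

hmiotaguefne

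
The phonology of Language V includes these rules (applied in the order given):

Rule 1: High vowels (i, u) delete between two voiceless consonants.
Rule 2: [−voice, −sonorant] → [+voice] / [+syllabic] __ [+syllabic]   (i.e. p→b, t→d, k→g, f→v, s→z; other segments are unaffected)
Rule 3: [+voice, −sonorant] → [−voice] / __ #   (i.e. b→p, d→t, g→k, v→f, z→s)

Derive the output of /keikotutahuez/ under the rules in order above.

Rule 1 (high vowel syncope): /u/ is a high vowel flanked by voiceless consonants /t/ and /t/, so it deletes. /keikotutahuez/ → keikottahuez.
Rule 2 (intervocalic voicing): /k/ is a voiceless obstruent between vowels /i/ and /o/, so it voices to [g]. /keikottahuez/ → keigottahuez.
Rule 3 (final devoicing): /z/ is a voiced obstruent in word-final position, so it devoices to [s]. /keigottahuez/ → keigottahues.

keigottahues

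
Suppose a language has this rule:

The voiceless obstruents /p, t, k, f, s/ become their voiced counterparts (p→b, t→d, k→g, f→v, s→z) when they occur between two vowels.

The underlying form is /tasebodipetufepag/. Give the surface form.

/s/ is a voiceless obstruent between vowels /a/ and /e/, so it voices to [z].
/p/ is a voiceless obstruent between vowels /i/ and /e/, so it voices to [b].
/t/ is a voiceless obstruent between vowels /e/ and /u/, so it voices to [d].
/f/ is a voiceless obstruent between vowels /u/ and /e/, so it voices to [v].
/p/ is a voiceless obstruent between vowels /e/ and /a/, so it voices to [b].
The other instance of /t/ does not occur in the required environment and remains unchanged.
Surface form: [tazebodibeduvebag].

tazebodibeduvebag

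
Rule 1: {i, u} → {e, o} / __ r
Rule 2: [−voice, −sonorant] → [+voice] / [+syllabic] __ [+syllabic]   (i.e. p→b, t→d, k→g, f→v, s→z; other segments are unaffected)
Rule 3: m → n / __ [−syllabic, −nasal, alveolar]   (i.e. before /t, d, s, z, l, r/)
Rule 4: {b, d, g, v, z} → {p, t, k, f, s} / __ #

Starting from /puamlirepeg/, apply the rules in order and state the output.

Rule 1 (pre-rhotic lowering): /i/ is a high vowel immediately before /r/, so it lowers to [e]. /puamlirepeg/ → puamlerepeg.
Rule 2 (intervocalic voicing): /p/ is a voiceless obstruent between vowels /e/ and /e/, so it voices to [b]. /puamlerepeg/ → puamlerebeg.
Rule 3 (nasal place assimilation): /m/ precedes the alveolar consonant /l/, so it assimilates in place to [n]. /puamlerebeg/ → puanlerebeg.
Rule 4 (final devoicing): /g/ is a voiced obstruent in word-final position, so it devoices to [k]. /puanlerebeg/ → puanlerebek.

puanlerebek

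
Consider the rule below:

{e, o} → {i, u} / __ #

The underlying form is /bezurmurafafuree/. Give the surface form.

bezurmurafafurei

Scanning /bezurmurafafuree/: /e/ at position 2 is not in the conditioning environment; /e/ at position 15 is not in the conditioning environment; /e/ is a mid vowel in word-final position, so it raises to [i].
Result: [bezurmurafafurei].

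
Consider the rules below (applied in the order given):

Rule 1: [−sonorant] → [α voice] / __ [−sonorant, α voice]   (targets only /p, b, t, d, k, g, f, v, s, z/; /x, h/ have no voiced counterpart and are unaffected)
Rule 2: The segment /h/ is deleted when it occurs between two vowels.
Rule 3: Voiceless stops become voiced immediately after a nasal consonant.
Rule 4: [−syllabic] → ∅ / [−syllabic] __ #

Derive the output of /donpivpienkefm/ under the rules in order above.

donbifpiengef

Rule 1 (regressive voicing assimilation): /v/ precedes the voiceless obstruent /p/, so it devoices to [f] by assimilation. /donpivpienkefm/ → donpifpienkefm.
Rule 2 (intervocalic h-deletion): no segment meets the environment; /donpifpienkefm/ is unchanged.
Rule 3 (post-nasal voicing): /p/ is a voiceless stop immediately after the nasal /n/, so it voices to [b]. /k/ is a voiceless stop immediately after the nasal /n/, so it voices to [g]. /donpifpienkefm/ → donbifpiengefm.
Rule 4 (final cluster simplification): /m/ is the second consonant of a word-final cluster /fm/, so it deletes. /donbifpiengefm/ → donbifpiengef.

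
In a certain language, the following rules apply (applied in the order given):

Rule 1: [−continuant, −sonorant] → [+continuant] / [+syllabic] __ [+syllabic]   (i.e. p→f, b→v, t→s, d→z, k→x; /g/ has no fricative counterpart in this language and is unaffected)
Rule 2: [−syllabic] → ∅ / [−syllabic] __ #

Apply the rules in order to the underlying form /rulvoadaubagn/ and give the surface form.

Rule 1 (intervocalic spirantization): /d/ is a stop between vowels /a/ and /a/, so it spirantizes to the fricative [z]. /b/ is a stop between vowels /u/ and /a/, so it spirantizes to the fricative [v]. /rulvoadaubagn/ → rulvoazauvagn.
Rule 2 (final cluster simplification): /n/ is the second consonant of a word-final cluster /gn/, so it deletes. /rulvoazauvagn/ → rulvoazauvag.

rulvoazauvag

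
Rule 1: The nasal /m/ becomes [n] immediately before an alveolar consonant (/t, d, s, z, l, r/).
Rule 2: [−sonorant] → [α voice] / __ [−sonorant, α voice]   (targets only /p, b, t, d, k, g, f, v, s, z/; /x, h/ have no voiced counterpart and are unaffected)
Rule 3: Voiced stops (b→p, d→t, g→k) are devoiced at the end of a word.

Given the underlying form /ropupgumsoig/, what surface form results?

Rule 1 (nasal place assimilation): /m/ precedes the alveolar consonant /s/, so it assimilates in place to [n]. /ropupgumsoig/ → ropupgunsoig.
Rule 2 (regressive voicing assimilation): /p/ precedes the voiced obstruent /g/, so it voices to [b] by assimilation. /ropupgunsoig/ → ropubgunsoig.
Rule 3 (final devoicing): /g/ is a voiced stop in word-final position, so it devoices to [k]. /ropubgunsoig/ → ropubgunsoik.

ropubgunsoik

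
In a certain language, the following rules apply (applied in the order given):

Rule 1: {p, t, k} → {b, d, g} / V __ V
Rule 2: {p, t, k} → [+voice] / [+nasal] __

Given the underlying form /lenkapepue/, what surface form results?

lengabebue

Rule 1 (intervocalic voicing): /p/ is a voiceless stop between vowels /a/ and /e/, so it voices to [b]. /p/ is a voiceless stop between vowels /e/ and /u/, so it voices to [b]. /lenkapepue/ → lenkabebue.
Rule 2 (post-nasal voicing): /k/ is a voiceless stop immediately after the nasal /n/, so it voices to [g]. /lenkabebue/ → lengabebue.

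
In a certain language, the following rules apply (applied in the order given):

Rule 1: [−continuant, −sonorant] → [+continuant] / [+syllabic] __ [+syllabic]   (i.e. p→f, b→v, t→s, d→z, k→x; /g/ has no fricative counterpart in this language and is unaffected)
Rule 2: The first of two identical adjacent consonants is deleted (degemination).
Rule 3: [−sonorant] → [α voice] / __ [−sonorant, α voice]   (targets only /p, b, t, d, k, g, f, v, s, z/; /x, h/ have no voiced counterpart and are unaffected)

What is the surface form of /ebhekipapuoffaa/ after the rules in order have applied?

Rule 1 (intervocalic spirantization): /k/ is a stop between vowels /e/ and /i/, so it spirantizes to the fricative [x]. /p/ is a stop between vowels /i/ and /a/, so it spirantizes to the fricative [f]. /p/ is a stop between vowels /a/ and /u/, so it spirantizes to the fricative [f]. /ebhekipapuoffaa/ → ebhexifafuoffaa.
Rule 2 (degemination): /ff/ is a geminate; the first /f/ deletes. /ebhexifafuoffaa/ → ebhexifafuofaa.
Rule 3 (regressive voicing assimilation): /b/ precedes the voiceless obstruent /h/, so it devoices to [p] by assimilation. /ebhexifafuofaa/ → ephexifafuofaa.

ephexifafuofaa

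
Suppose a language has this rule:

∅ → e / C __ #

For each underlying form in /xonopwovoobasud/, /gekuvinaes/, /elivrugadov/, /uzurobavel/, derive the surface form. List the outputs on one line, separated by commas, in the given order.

xonopwovoobasude, gekuvinaese, elivrugadove, uzurobavele

/xonopwovoobasud/: the form ends in the consonant /d/, so [e] is inserted word-finally. → [xonopwovoobasude].
/gekuvinaes/: the form ends in the consonant /s/, so [e] is inserted word-finally. → [gekuvinaese].
/elivrugadov/: the form ends in the consonant /v/, so [e] is inserted word-finally. → [elivrugadove].
/uzurobavel/: the form ends in the consonant /l/, so [e] is inserted word-finally. → [uzurobavele].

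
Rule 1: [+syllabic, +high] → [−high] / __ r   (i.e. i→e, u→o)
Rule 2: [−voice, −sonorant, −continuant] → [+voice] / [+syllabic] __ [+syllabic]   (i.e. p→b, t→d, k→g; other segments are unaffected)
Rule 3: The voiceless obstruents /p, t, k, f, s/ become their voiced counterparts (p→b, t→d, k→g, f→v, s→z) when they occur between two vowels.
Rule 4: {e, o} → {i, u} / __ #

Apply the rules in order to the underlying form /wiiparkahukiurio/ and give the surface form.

wiibarkahugioriu

Rule 1 (pre-rhotic lowering): /u/ is a high vowel immediately before /r/, so it lowers to [o]. /wiiparkahukiurio/ → wiiparkahukiorio.
Rule 2 (intervocalic voicing): /p/ is a voiceless stop between vowels /i/ and /a/, so it voices to [b]. /k/ is a voiceless stop between vowels /u/ and /i/, so it voices to [g]. /wiiparkahukiorio/ → wiibarkahugiorio.
Rule 3 (intervocalic voicing): no segment meets the environment; /wiibarkahugiorio/ is unchanged.
Rule 4 (final vowel raising): /o/ is a mid vowel in word-final position, so it raises to [u]. /wiibarkahugiorio/ → wiibarkahugioriu.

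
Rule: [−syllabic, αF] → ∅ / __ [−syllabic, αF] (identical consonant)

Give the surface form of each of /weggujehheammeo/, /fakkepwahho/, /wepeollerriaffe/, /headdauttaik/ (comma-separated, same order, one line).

wegujeheameo, fakepwaho, wepeoleriafe, headautaik

/weggujehheammeo/: /gg/ is a geminate; the first /g/ deletes. /hh/ is a geminate; the first /h/ deletes. /mm/ is a geminate; the first /m/ deletes. → [wegujeheameo].
/fakkepwahho/: /kk/ is a geminate; the first /k/ deletes. /hh/ is a geminate; the first /h/ deletes. → [fakepwaho].
/wepeollerriaffe/: /ll/ is a geminate; the first /l/ deletes. /rr/ is a geminate; the first /r/ deletes. /ff/ is a geminate; the first /f/ deletes. → [wepeoleriafe].
/headdauttaik/: /dd/ is a geminate; the first /d/ deletes. /tt/ is a geminate; the first /t/ deletes. → [headautaik].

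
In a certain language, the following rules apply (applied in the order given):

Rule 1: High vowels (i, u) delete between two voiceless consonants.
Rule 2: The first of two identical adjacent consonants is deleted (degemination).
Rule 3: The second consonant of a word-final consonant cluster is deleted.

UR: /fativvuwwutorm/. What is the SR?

Rule 1 (high vowel syncope): no segment meets the environment; /fativvuwwutorm/ is unchanged.
Rule 2 (degemination): /vv/ is a geminate; the first /v/ deletes. /ww/ is a geminate; the first /w/ deletes. /fativvuwwutorm/ → fativuwutorm.
Rule 3 (final cluster simplification): /m/ is the second consonant of a word-final cluster /rm/, so it deletes. /fativuwutorm/ → fativuwutor.

fativuwutor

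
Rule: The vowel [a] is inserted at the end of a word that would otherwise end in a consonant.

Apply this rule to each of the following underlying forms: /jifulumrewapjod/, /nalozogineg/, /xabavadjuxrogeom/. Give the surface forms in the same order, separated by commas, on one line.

/jifulumrewapjod/: the form ends in the consonant /d/, so [a] is inserted word-finally. → [jifulumrewapjoda].
/nalozogineg/: the form ends in the consonant /g/, so [a] is inserted word-finally. → [nalozoginega].
/xabavadjuxrogeom/: the form ends in the consonant /m/, so [a] is inserted word-finally. → [xabavadjuxrogeoma].

jifulumrewapjoda, nalozoginega, xabavadjuxrogeoma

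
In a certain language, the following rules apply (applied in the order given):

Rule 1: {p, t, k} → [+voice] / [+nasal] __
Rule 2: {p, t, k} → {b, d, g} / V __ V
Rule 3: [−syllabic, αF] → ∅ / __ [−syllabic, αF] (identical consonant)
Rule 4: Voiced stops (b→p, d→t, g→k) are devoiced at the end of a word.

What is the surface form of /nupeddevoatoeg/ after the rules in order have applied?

Rule 1 (post-nasal voicing): no segment meets the environment; /nupeddevoatoeg/ is unchanged.
Rule 2 (intervocalic voicing): /p/ is a voiceless stop between vowels /u/ and /e/, so it voices to [b]. /t/ is a voiceless stop between vowels /a/ and /o/, so it voices to [d]. /nupeddevoatoeg/ → nubeddevoadoeg.
Rule 3 (degemination): /dd/ is a geminate; the first /d/ deletes. /nubeddevoadoeg/ → nubedevoadoeg.
Rule 4 (final devoicing): /g/ is a voiced stop in word-final position, so it devoices to [k]. /nubedevoadoeg/ → nubedevoadoek.

nubedevoadoek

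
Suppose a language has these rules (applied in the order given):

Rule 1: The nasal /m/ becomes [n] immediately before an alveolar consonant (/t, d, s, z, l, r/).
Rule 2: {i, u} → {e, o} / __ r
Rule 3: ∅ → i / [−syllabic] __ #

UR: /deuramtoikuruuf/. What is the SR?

deorantoikoruufi

Rule 1 (nasal place assimilation): /m/ precedes the alveolar consonant /t/, so it assimilates in place to [n]. /deuramtoikuruuf/ → deurantoikuruuf.
Rule 2 (pre-rhotic lowering): /u/ is a high vowel immediately before /r/, so it lowers to [o]. /u/ is a high vowel immediately before /r/, so it lowers to [o]. /deurantoikuruuf/ → deorantoikoruuf.
Rule 3 (final i-epenthesis): the form ends in the consonant /f/, so [i] is inserted word-finally. /deorantoikoruuf/ → deorantoikoruufi.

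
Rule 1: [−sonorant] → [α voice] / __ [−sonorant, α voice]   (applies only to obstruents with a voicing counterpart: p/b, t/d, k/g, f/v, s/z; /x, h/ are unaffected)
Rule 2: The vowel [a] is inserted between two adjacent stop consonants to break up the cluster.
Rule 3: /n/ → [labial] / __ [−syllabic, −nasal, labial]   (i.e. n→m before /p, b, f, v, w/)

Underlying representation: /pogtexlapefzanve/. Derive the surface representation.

pokatexlapevzamve

Rule 1 (regressive voicing assimilation): /g/ precedes the voiceless obstruent /t/, so it devoices to [k] by assimilation. /f/ precedes the voiced obstruent /z/, so it voices to [v] by assimilation. /pogtexlapefzanve/ → poktexlapevzanve.
Rule 2 (stop-cluster a-epenthesis): /k/ and /t/ form a stop–stop cluster, so [a] is inserted between them. /poktexlapevzanve/ → pokatexlapevzanve.
Rule 3 (nasal place assimilation): /n/ precedes the labial consonant /v/, so it assimilates in place to [m]. /pokatexlapevzanve/ → pokatexlapevzamve.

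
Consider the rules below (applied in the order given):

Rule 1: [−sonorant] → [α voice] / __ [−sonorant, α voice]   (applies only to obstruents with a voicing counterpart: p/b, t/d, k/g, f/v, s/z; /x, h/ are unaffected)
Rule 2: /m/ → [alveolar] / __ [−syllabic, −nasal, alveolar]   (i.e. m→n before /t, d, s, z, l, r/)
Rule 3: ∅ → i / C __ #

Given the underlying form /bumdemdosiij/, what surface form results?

bundendosiiji

Rule 1 (regressive voicing assimilation): no segment meets the environment; /bumdemdosiij/ is unchanged.
Rule 2 (nasal place assimilation): /m/ precedes the alveolar consonant /d/, so it assimilates in place to [n]. /m/ precedes the alveolar consonant /d/, so it assimilates in place to [n]. /bumdemdosiij/ → bundendosiij.
Rule 3 (final i-epenthesis): the form ends in the consonant /j/, so [i] is inserted word-finally. /bundendosiij/ → bundendosiiji.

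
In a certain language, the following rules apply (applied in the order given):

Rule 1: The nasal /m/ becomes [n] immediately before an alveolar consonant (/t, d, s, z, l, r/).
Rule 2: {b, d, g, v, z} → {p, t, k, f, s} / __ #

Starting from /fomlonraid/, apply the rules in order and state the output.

fonlonrait

Rule 1 (nasal place assimilation): /m/ precedes the alveolar consonant /l/, so it assimilates in place to [n]. /fomlonraid/ → fonlonraid.
Rule 2 (final devoicing): /d/ is a voiced obstruent in word-final position, so it devoices to [t]. /fonlonraid/ → fonlonrait.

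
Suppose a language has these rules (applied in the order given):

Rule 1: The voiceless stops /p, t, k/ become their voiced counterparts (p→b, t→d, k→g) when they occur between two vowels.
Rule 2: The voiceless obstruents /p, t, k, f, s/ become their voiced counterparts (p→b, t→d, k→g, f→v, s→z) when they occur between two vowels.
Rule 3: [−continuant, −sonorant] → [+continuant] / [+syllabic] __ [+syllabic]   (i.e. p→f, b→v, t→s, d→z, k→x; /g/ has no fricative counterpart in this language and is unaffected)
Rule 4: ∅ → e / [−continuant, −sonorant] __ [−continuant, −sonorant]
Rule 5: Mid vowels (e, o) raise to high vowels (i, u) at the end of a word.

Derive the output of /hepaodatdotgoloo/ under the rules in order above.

hevaozatedotegolou

Rule 1 (intervocalic voicing): /p/ is a voiceless stop between vowels /e/ and /a/, so it voices to [b]. /hepaodatdotgoloo/ → hebaodatdotgoloo.
Rule 2 (intervocalic voicing): no segment meets the environment; /hebaodatdotgoloo/ is unchanged.
Rule 3 (intervocalic spirantization): /b/ is a stop between vowels /e/ and /a/, so it spirantizes to the fricative [v]. /d/ is a stop between vowels /o/ and /a/, so it spirantizes to the fricative [z]. /hebaodatdotgoloo/ → hevaozatdotgoloo.
Rule 4 (stop-cluster e-epenthesis): /t/ and /d/ form a stop–stop cluster, so [e] is inserted between them. /t/ and /g/ form a stop–stop cluster, so [e] is inserted between them. /hevaozatdotgoloo/ → hevaozatedotegoloo.
Rule 5 (final vowel raising): /o/ is a mid vowel in word-final position, so it raises to [u]. /hevaozatedotegoloo/ → hevaozatedotegolou.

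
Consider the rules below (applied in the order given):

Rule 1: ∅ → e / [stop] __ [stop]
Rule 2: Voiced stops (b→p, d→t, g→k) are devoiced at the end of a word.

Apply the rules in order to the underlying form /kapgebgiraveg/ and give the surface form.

kapegebegiravek

Rule 1 (stop-cluster e-epenthesis): /p/ and /g/ form a stop–stop cluster, so [e] is inserted between them. /b/ and /g/ form a stop–stop cluster, so [e] is inserted between them. /kapgebgiraveg/ → kapegebegiraveg.
Rule 2 (final devoicing): /g/ is a voiced stop in word-final position, so it devoices to [k]. /kapegebegiraveg/ → kapegebegiravek.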